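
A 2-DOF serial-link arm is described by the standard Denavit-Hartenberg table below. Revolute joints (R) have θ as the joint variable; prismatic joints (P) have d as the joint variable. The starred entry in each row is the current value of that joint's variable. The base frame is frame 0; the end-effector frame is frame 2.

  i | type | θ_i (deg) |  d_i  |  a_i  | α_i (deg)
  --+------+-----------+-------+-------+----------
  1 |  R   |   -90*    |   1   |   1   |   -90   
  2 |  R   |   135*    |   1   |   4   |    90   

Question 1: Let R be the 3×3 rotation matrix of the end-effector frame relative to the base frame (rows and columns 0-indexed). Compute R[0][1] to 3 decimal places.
End-effector y-axis (col 1 of R) = (1.0000,0.0000,0.0000)
R[0][1] = 1.0000

1.000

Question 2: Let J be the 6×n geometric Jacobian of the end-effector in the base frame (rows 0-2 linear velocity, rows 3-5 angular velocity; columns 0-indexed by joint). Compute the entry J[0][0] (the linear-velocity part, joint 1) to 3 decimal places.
axis z_0 = ẑ; lever o_n−o_0 = (1.0000,1.8284,-1.8284)
cross product → J_v[:, 0] = (-1.8284,1.0000,0.0000)
J_ω[:, 0] = z_0
entry J[0][0] = -1.8284

-1.828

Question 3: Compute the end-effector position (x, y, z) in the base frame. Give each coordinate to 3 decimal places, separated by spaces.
after link 1: o_1 = (0.0000, -1.0000, 1.0000)
after link 2: o_2 = (1.0000, 1.8284, -1.8284)

1.000 1.828 -1.828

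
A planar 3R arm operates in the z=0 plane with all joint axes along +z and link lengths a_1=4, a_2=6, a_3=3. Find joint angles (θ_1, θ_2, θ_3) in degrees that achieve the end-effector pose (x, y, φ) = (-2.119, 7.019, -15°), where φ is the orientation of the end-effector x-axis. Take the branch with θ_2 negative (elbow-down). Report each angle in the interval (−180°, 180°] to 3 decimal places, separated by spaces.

wrist centre = target − a_3·(cos φ, sin φ) = (-5.0168, 7.7955)
cos θ_2 = (85.9372−4²−6²)/(2·4·6) = 0.7070; θ_2 = -45.0066° (elbow-down)
β = atan2(7.7955,-5.0168) = 122.7634°; ψ = atan2(-4.2431,8.2422) = -27.2398°
θ_1 = β − ψ = 150.0032°
θ_3 = φ − θ_1 − θ_2 = -119.9966° (wrapped to (-180°,180°])

150.003 -45.007 -119.997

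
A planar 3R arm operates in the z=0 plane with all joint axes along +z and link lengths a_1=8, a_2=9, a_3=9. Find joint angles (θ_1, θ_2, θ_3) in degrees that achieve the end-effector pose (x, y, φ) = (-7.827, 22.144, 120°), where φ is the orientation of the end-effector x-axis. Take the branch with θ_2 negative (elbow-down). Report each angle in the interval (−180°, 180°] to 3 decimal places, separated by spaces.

wrist centre = target − a_3·(cos φ, sin φ) = (-3.3270, 14.3498)
cos θ_2 = (216.9849−8²−9²)/(2·8·9) = 0.4999; θ_2 = -60.0070° (elbow-down)
β = atan2(14.3498,-3.3270) = 103.0534°; ψ = atan2(-7.7948,12.4991) = -31.9489°
θ_1 = β − ψ = 135.0023°
θ_3 = φ − θ_1 − θ_2 = 45.0047° (wrapped to (-180°,180°])

135.002 -60.007 45.005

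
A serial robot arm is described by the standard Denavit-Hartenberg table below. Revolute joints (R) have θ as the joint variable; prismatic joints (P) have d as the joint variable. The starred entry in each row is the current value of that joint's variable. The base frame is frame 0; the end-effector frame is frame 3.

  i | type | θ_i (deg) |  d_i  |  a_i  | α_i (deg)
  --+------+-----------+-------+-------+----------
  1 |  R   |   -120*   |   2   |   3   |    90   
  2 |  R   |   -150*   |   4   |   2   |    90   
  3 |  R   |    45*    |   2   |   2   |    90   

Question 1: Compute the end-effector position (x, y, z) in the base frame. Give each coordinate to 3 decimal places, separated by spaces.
after link 1: o_1 = (-1.5000, -2.5981, 2.0000)
after link 2: o_2 = (-4.0981, 0.9019, 1.0000)
after link 3: o_3 = (-4.2104, 3.5357, 2.0249)

-4.210 3.536 2.025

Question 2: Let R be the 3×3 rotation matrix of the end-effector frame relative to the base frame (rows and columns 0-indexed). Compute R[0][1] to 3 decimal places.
0.250

End-effector y-axis (col 1 of R) = (0.2500,0.4330,0.8660)
R[0][1] = 0.2500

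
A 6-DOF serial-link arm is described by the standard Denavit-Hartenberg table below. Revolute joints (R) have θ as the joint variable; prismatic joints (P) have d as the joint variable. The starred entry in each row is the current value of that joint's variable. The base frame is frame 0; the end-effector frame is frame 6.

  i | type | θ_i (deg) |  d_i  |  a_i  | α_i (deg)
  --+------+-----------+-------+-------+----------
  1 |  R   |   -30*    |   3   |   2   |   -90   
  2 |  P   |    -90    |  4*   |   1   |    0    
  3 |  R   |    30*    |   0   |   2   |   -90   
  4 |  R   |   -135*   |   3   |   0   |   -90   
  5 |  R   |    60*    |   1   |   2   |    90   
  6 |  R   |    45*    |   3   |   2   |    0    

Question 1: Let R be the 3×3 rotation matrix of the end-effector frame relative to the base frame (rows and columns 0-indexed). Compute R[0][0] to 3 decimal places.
0.024

End-effector x-axis (col 0 of R) = (0.0240,0.8522,0.5227)
R[0][0] = 0.0240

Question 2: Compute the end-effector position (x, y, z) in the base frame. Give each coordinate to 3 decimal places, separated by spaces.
after link 1: o_1 = (1.7321, -1.0000, 3.0000)
after link 2: o_2 = (3.7321, 2.4641, 4.0000)
after link 3: o_3 = (4.5981, 1.9641, 5.7321)
after link 4: o_4 = (6.8481, 0.6651, 4.2321)
after link 5: o_5 = (6.2561, 2.6398, 5.0981)
after link 6: o_6 = (7.5522, 5.7449, 3.8025)

7.552 5.745 3.802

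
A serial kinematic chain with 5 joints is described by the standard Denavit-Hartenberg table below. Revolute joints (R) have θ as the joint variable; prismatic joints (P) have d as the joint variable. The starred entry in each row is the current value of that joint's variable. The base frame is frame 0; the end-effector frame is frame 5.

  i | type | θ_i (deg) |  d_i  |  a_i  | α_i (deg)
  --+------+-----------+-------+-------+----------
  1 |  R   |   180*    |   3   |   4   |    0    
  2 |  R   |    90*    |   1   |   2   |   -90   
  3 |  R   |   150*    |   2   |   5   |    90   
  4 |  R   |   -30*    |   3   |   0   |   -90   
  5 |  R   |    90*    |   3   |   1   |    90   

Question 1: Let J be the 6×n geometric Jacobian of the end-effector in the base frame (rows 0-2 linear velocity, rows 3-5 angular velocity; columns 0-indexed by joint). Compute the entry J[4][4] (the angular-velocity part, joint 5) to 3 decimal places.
axis z_4 = (0.8660,0.4330,-0.2500); lever o_n−o_4 = (2.5981,1.7990,0.1160)
cross product → J_v[:, 4] = (0.5000,-0.7500,0.4330)
J_ω[:, 4] = z_4
entry J[4][4] = 0.4330

0.433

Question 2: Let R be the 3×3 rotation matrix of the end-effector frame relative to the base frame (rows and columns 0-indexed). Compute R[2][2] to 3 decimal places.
End-effector z-axis (col 2 of R) = (-0.5000,0.7500,-0.4330)
R[2][2] = -0.4330

-0.433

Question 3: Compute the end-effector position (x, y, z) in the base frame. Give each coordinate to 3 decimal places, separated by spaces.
after link 1: o_1 = (-4.0000, 0.0000, 3.0000)
after link 2: o_2 = (-4.0000, -2.0000, 4.0000)
after link 3: o_3 = (-2.0000, 2.3301, 1.5000)
after link 4: o_4 = (-2.0000, 0.8301, -1.0981)
after link 5: o_5 = (0.5981, 2.6292, -0.9821)

0.598 2.629 -0.982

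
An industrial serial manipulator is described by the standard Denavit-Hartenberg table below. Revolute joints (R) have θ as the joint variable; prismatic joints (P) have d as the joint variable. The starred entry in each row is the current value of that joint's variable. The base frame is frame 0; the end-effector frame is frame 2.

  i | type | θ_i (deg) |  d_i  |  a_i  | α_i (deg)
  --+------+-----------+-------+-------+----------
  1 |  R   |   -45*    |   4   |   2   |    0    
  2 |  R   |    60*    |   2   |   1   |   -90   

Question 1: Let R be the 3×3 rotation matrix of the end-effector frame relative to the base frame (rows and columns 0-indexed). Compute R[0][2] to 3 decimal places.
-0.259

End-effector z-axis (col 2 of R) = (-0.2588,0.9659,0.0000)
R[0][2] = -0.2588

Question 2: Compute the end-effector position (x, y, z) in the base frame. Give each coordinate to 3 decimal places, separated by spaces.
after link 1: o_1 = (1.4142, -1.4142, 4.0000)
after link 2: o_2 = (2.3801, -1.1554, 6.0000)

2.380 -1.155 6.000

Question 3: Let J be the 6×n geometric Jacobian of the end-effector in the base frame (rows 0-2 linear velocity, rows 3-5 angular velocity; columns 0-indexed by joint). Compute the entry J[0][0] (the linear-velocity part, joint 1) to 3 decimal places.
axis z_0 = ẑ; lever o_n−o_0 = (2.3801,-1.1554,6.0000)
cross product → J_v[:, 0] = (1.1554,2.3801,-0.0000)
J_ω[:, 0] = z_0
entry J[0][0] = 1.1554

1.155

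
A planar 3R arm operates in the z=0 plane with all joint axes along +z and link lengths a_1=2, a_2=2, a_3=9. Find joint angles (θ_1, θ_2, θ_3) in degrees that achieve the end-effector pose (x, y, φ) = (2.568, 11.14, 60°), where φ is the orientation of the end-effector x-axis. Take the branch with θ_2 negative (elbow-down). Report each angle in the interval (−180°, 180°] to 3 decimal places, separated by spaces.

wrist centre = target − a_3·(cos φ, sin φ) = (-1.9320, 3.3458)
cos θ_2 = (14.9268−2²−2²)/(2·2·2) = 0.8659; θ_2 = -30.0200° (elbow-down)
β = atan2(3.3458,-1.9320) = 120.0041°; ψ = atan2(-1.0006,3.7317) = -15.0100°
θ_1 = β − ψ = 135.0141°
θ_3 = φ − θ_1 − θ_2 = -44.9941° (wrapped to (-180°,180°])

135.014 -30.020 -44.994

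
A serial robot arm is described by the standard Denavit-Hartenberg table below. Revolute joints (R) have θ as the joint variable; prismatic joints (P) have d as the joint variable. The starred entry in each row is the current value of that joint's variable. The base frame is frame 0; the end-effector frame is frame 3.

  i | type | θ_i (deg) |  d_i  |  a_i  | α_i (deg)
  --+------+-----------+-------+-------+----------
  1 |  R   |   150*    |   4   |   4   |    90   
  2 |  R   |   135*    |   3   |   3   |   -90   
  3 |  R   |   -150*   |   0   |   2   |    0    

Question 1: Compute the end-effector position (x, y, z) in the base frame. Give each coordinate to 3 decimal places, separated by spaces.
after link 1: o_1 = (-3.4641, 2.0000, 4.0000)
after link 2: o_2 = (-0.1270, 3.5374, 6.1213)
after link 3: o_3 = (-0.6876, 5.0158, 4.8966)

-0.688 5.016 4.897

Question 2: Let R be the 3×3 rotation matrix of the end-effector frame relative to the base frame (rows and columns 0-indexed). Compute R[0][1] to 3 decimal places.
0.739

End-effector y-axis (col 1 of R) = (0.7392,0.5732,0.3536)
R[0][1] = 0.7392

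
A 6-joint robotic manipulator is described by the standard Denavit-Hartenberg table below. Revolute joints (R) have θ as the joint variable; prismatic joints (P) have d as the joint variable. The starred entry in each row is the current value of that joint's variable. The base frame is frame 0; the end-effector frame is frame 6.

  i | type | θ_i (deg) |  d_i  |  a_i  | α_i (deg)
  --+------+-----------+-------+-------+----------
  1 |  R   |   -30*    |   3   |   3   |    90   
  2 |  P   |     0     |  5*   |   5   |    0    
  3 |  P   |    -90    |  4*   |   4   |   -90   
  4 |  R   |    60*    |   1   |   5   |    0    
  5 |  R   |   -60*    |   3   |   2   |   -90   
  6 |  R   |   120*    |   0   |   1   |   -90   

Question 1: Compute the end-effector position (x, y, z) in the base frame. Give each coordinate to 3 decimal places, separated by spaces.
after link 1: o_1 = (2.5981, -1.5000, 3.0000)
after link 2: o_2 = (4.4282, -8.3301, 3.0000)
after link 3: o_3 = (2.4282, -11.7942, -1.0000)
after link 4: o_4 = (5.4593, -8.5442, -3.5000)
after link 5: o_5 = (8.0574, -10.0442, -5.5000)
after link 6: o_6 = (7.3074, -9.6112, -5.0000)

7.307 -9.611 -5.000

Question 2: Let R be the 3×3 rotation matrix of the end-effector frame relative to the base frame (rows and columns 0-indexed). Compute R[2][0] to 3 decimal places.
0.500

End-effector x-axis (col 0 of R) = (-0.7500,0.4330,0.5000)
R[2][0] = 0.5000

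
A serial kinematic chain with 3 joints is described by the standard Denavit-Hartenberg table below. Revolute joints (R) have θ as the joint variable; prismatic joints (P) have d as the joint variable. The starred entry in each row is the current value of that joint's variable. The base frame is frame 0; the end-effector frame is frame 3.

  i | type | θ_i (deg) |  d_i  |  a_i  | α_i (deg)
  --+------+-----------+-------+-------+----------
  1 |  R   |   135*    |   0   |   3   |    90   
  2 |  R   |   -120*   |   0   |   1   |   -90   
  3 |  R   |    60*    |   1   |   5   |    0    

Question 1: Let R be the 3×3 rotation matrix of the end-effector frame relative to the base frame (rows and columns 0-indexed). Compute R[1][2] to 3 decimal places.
End-effector z-axis (col 2 of R) = (-0.6124,0.6124,-0.5000)
R[1][2] = 0.6124

0.612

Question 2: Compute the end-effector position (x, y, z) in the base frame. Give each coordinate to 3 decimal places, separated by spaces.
after link 1: o_1 = (-2.1213, 2.1213, 0.0000)
after link 2: o_2 = (-1.7678, 1.7678, -0.8660)
after link 3: o_3 = (-4.5581, -1.5656, -3.5311)

-4.558 -1.566 -3.531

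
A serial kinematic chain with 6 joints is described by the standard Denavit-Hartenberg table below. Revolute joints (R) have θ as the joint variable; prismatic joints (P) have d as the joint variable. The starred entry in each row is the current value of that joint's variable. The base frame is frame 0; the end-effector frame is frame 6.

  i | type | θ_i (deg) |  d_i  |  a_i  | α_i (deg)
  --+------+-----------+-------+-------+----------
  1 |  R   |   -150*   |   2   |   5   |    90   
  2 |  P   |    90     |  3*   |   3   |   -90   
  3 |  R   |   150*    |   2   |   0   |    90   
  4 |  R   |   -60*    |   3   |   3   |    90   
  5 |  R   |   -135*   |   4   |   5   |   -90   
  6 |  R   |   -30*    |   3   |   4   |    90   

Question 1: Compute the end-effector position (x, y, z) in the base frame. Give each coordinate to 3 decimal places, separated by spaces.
-9.666 6.239 7.321

after link 1: o_1 = (-4.3301, -2.5000, 2.0000)
after link 2: o_2 = (-5.8301, 0.0981, 5.0000)
after link 3: o_3 = (-4.0981, 1.0981, 5.0000)
after link 4: o_4 = (-4.6740, -3.1005, 5.2010)
after link 5: o_5 = (-6.5933, 2.3476, 7.9641)
after link 6: o_6 = (-9.6665, 6.2388, 7.3208)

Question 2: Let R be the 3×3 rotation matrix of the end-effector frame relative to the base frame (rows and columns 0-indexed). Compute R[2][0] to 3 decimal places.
End-effector x-axis (col 0 of R) = (-0.2072,0.9195,0.3340)
R[2][0] = 0.3340

0.334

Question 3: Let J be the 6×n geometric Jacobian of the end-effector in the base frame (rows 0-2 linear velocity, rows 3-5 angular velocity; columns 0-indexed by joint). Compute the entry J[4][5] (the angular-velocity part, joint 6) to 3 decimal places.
axis z_5 = (-0.7481,0.0711,-0.6597); lever o_n−o_5 = (-3.0732,3.8913,-0.6433)
cross product → J_v[:, 5] = (2.5215,1.5462,-2.6928)
J_ω[:, 5] = z_5
entry J[4][5] = 0.0711

0.071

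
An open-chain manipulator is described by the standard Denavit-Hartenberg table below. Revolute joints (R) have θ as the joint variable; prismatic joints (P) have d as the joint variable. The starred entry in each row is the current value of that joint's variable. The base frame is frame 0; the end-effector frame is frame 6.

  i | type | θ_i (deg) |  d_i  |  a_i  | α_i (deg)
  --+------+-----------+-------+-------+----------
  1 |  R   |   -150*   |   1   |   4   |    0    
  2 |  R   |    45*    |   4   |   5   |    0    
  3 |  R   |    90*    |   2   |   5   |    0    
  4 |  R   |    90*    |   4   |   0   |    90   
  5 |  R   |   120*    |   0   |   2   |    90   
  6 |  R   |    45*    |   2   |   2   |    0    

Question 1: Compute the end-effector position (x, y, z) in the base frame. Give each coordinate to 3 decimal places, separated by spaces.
after link 1: o_1 = (-3.4641, -2.0000, 1.0000)
after link 2: o_2 = (-4.7582, -6.8296, 5.0000)
after link 3: o_3 = (0.0714, -8.1237, 7.0000)
after link 4: o_4 = (0.0714, -8.1237, 11.0000)
after link 5: o_5 = (-0.1874, -9.0897, 12.7321)
after link 6: o_6 = (1.4439, -8.4657, 14.9568)

1.444 -8.466 14.957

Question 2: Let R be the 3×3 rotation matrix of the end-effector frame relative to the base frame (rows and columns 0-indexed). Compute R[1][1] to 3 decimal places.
0.158

End-effector y-axis (col 1 of R) = (0.7745,0.1585,-0.6124)
R[1][1] = 0.1585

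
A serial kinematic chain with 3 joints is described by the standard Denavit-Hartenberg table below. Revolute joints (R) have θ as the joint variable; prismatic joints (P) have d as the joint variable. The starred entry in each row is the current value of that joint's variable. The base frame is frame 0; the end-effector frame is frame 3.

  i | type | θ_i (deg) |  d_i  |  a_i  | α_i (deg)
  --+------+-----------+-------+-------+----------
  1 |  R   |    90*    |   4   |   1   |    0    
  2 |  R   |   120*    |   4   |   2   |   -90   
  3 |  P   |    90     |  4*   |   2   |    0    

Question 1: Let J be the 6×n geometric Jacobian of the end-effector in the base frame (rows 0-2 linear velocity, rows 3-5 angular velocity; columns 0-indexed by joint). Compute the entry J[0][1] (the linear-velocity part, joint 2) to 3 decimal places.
axis z_1 = (0.0000,0.0000,1.0000); lever o_n−o_1 = (0.2679,-4.4641,2.0000)
cross product → J_v[:, 1] = (4.4641,0.2679,-0.0000)
J_ω[:, 1] = z_1
entry J[0][1] = 4.4641

4.464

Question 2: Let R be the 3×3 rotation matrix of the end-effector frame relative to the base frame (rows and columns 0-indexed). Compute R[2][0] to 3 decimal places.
-1.000

End-effector x-axis (col 0 of R) = (-0.0000,-0.0000,-1.0000)
R[2][0] = -1.0000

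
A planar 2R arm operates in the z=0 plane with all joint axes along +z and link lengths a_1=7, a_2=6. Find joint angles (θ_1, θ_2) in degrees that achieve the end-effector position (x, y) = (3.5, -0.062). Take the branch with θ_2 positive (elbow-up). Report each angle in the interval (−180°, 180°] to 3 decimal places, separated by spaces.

-59.997 150.000

cos θ_2 = (12.2538−7²−6²)/(2·7·6) = -0.8660; θ_2 = 150.0000° (elbow-up)
β = atan2(-0.0620,3.5000) = -1.0148°; ψ = atan2(3.0000,1.8038) = 58.9822°
θ_1 = β − ψ = -59.9971°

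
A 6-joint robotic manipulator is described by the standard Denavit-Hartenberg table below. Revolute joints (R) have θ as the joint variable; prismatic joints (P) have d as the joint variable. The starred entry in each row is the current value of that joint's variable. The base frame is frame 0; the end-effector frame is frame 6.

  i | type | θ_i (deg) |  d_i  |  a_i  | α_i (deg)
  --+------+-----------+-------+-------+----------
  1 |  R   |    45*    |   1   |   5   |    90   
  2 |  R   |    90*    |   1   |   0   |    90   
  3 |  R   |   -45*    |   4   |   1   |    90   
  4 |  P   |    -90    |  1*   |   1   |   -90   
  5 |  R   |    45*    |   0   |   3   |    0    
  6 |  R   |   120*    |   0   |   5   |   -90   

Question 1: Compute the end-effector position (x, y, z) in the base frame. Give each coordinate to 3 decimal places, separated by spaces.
after link 1: o_1 = (3.5355, 3.5355, 1.0000)
after link 2: o_2 = (4.2426, 2.8284, 1.0000)
after link 3: o_3 = (6.5711, 6.1569, 1.7071)
after link 4: o_4 = (5.3640, 5.9497, 1.0000)
after link 5: o_5 = (4.9246, 3.3891, 2.5000)
after link 6: o_6 = (8.9867, 6.1571, 3.4151)

8.987 6.157 3.415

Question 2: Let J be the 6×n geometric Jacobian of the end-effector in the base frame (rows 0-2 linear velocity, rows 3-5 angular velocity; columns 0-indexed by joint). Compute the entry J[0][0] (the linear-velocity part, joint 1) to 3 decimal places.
axis z_0 = ẑ; lever o_n−o_0 = (8.9867,6.1571,3.4151)
cross product → J_v[:, 0] = (-6.1571,8.9867,0.0000)
J_ω[:, 0] = z_0
entry J[0][0] = -6.1571

-6.157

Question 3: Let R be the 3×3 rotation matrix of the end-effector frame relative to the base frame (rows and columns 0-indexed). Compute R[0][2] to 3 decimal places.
-0.300

End-effector z-axis (col 2 of R) = (-0.3000,0.6660,-0.6830)
R[0][2] = -0.3000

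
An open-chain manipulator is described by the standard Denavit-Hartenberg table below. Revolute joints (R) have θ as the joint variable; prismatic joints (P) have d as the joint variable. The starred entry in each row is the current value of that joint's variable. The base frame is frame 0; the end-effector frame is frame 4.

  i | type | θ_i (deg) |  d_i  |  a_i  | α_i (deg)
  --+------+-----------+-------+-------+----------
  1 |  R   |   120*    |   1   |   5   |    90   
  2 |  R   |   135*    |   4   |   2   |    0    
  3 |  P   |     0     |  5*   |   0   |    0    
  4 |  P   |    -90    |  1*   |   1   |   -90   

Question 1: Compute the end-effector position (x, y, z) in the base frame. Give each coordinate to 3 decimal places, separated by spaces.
after link 1: o_1 = (-2.5000, 4.3301, 1.0000)
after link 2: o_2 = (1.6712, 5.1054, 2.4142)
after link 3: o_3 = (6.0013, 7.6054, 2.4142)
after link 4: o_4 = (6.5138, 8.7178, 3.1213)

6.514 8.718 3.121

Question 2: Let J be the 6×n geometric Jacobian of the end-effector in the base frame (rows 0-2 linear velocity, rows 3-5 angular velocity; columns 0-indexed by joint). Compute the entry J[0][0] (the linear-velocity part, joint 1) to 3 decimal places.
-8.718

axis z_0 = ẑ; lever o_n−o_0 = (6.5138,8.7178,3.1213)
cross product → J_v[:, 0] = (-8.7178,6.5138,0.0000)
J_ω[:, 0] = z_0
entry J[0][0] = -8.7178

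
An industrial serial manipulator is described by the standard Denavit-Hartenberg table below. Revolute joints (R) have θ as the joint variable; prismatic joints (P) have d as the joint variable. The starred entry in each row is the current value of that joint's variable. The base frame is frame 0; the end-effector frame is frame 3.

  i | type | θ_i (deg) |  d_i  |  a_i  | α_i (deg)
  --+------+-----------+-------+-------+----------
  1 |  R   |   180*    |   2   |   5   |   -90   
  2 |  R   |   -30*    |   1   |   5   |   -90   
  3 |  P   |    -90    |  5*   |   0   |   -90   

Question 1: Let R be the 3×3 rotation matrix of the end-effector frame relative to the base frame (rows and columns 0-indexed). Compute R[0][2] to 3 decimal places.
-0.866

End-effector z-axis (col 2 of R) = (-0.8660,0.0000,0.5000)
R[0][2] = -0.8660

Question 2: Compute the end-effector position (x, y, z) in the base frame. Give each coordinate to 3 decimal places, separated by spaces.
-11.830 -1.000 0.170

after link 1: o_1 = (-5.0000, 0.0000, 2.0000)
after link 2: o_2 = (-9.3301, -1.0000, 4.5000)
after link 3: o_3 = (-11.8301, -1.0000, 0.1699)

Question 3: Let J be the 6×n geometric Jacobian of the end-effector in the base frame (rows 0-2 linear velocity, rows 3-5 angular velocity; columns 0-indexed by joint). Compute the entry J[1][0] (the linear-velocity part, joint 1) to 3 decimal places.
-11.830

axis z_0 = ẑ; lever o_n−o_0 = (-11.8301,-1.0000,0.1699)
cross product → J_v[:, 0] = (1.0000,-11.8301,0.0000)
J_ω[:, 0] = z_0
entry J[1][0] = -11.8301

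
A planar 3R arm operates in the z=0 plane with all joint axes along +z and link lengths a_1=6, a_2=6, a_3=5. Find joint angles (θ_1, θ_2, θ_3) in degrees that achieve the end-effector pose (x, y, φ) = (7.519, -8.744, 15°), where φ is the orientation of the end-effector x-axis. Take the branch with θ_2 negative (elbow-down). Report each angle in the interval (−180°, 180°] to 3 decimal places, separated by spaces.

wrist centre = target − a_3·(cos φ, sin φ) = (2.6894, -10.0381)
cos θ_2 = (107.9961−6²−6²)/(2·6·6) = 0.4999; θ_2 = -60.0036° (elbow-down)
β = atan2(-10.0381,2.6894) = -75.0018°; ψ = atan2(-5.1963,8.9997) = -30.0018°
θ_1 = β − ψ = -44.9999°
θ_3 = φ − θ_1 − θ_2 = 120.0036° (wrapped to (-180°,180°])

-45.000 -60.004 120.004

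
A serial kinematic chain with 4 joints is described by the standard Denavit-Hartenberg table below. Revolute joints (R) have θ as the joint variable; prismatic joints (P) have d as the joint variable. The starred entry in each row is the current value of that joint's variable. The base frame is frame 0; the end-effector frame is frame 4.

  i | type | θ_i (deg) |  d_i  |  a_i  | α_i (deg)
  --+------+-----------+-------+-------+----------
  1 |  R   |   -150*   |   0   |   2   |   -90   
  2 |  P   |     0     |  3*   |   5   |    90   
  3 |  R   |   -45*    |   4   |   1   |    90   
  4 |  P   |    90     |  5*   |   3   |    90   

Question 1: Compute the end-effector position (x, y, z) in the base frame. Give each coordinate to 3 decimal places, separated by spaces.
-4.234 -1.010 7.000

after link 1: o_1 = (-1.7321, -1.0000, 0.0000)
after link 2: o_2 = (-4.5622, -6.0981, 0.0000)
after link 3: o_3 = (-5.5281, -5.8393, 4.0000)
after link 4: o_4 = (-4.2340, -1.0096, 7.0000)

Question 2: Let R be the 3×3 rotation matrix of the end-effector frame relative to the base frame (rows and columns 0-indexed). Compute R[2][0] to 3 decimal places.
1.000

End-effector x-axis (col 0 of R) = (-0.0000,-0.0000,1.0000)
R[2][0] = 1.0000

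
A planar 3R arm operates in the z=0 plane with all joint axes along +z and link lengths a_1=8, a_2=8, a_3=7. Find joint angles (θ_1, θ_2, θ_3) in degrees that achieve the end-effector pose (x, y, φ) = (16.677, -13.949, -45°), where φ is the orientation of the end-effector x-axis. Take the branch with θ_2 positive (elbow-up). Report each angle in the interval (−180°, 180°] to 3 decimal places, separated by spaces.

-60.000 44.997 -29.996

wrist centre = target − a_3·(cos φ, sin φ) = (11.7273, -8.9993)
cos θ_2 = (218.5150−8²−8²)/(2·8·8) = 0.7071; θ_2 = 44.9966° (elbow-up)
β = atan2(-8.9993,11.7273) = -37.5019°; ψ = atan2(5.6565,13.6572) = 22.4983°
θ_1 = β − ψ = -60.0002°
θ_3 = φ − θ_1 − θ_2 = -29.9964° (wrapped to (-180°,180°])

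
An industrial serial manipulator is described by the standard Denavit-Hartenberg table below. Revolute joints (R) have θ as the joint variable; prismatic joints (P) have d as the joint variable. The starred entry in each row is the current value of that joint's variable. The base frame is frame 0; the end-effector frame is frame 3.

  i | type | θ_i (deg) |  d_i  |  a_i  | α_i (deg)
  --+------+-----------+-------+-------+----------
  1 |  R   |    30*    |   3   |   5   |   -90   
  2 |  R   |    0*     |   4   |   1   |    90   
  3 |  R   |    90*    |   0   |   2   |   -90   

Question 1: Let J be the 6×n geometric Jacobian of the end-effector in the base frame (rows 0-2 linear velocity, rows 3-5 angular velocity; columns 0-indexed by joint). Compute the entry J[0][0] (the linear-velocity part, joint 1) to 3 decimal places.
axis z_0 = ẑ; lever o_n−o_0 = (2.1962,8.1962,3.0000)
cross product → J_v[:, 0] = (-8.1962,2.1962,0.0000)
J_ω[:, 0] = z_0
entry J[0][0] = -8.1962

-8.196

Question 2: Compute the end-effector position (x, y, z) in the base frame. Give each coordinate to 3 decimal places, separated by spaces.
2.196 8.196 3.000

after link 1: o_1 = (4.3301, 2.5000, 3.0000)
after link 2: o_2 = (3.1962, 6.4641, 3.0000)
after link 3: o_3 = (2.1962, 8.1962, 3.0000)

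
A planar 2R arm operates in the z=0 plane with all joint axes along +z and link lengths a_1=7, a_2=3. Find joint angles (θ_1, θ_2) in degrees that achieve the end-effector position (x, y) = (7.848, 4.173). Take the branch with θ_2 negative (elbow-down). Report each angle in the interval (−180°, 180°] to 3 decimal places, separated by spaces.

cos θ_2 = (79.0050−7²−3²)/(2·7·3) = 0.5001; θ_2 = -59.9921° (elbow-down)
β = atan2(4.1730,7.8480) = 28.0008°; ψ = atan2(-2.5979,8.5004) = -16.9941°
θ_1 = β − ψ = 44.9950°

44.995 -59.992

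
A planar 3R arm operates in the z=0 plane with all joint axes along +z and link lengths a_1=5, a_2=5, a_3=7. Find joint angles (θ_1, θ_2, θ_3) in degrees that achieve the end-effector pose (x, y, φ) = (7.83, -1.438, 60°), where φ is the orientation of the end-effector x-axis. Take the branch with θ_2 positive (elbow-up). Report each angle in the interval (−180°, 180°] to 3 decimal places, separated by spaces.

-90.000 59.998 90.002

wrist centre = target − a_3·(cos φ, sin φ) = (4.3300, -7.5002)
cos θ_2 = (75.0016−5²−5²)/(2·5·5) = 0.5000; θ_2 = 59.9979° (elbow-up)
β = atan2(-7.5002,4.3300) = -60.0013°; ψ = atan2(4.3300,7.5002) = 29.9990°
θ_1 = β − ψ = -90.0003°
θ_3 = φ − θ_1 − θ_2 = 90.0024° (wrapped to (-180°,180°])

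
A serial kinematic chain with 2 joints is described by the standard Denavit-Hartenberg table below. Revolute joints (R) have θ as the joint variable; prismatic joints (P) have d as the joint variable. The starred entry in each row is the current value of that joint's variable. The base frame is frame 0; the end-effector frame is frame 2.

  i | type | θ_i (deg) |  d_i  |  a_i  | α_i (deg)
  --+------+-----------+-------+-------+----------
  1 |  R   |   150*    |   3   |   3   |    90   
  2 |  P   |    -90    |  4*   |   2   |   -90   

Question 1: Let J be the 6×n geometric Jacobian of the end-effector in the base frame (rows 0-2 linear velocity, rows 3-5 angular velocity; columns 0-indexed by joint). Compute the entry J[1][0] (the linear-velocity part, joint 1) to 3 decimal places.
-0.598

axis z_0 = ẑ; lever o_n−o_0 = (-0.5981,4.9641,1.0000)
cross product → J_v[:, 0] = (-4.9641,-0.5981,0.0000)
J_ω[:, 0] = z_0
entry J[1][0] = -0.5981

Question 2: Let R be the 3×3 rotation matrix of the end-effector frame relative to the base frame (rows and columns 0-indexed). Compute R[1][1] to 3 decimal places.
End-effector y-axis (col 1 of R) = (-0.5000,-0.8660,-0.0000)
R[1][1] = -0.8660

-0.866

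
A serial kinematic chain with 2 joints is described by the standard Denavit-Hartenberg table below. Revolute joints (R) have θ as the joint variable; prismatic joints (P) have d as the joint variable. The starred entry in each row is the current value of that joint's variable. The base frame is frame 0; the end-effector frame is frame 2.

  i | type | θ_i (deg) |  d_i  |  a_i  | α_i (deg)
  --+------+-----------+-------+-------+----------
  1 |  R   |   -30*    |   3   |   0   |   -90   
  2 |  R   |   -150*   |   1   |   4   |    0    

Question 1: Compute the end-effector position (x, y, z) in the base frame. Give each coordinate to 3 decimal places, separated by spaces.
-2.500 2.598 5.000

after link 1: o_1 = (0.0000, 0.0000, 3.0000)
after link 2: o_2 = (-2.5000, 2.5981, 5.0000)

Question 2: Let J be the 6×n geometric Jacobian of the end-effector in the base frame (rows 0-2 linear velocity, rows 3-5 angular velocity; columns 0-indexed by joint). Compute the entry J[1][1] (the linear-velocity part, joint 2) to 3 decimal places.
-1.000

axis z_1 = (0.5000,0.8660,0.0000); lever o_n−o_1 = (-2.5000,2.5981,2.0000)
cross product → J_v[:, 1] = (1.7321,-1.0000,3.4641)
J_ω[:, 1] = z_1
entry J[1][1] = -1.0000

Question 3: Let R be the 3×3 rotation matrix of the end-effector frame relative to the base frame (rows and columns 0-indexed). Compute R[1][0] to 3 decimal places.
End-effector x-axis (col 0 of R) = (-0.7500,0.4330,0.5000)
R[1][0] = 0.4330

0.433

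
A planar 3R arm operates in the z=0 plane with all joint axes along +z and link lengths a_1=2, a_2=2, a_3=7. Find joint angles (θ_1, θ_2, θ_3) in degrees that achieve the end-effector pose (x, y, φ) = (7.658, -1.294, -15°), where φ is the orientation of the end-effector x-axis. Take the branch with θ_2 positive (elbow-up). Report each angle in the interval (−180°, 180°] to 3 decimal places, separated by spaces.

wrist centre = target − a_3·(cos φ, sin φ) = (0.8965, 0.5177)
cos θ_2 = (1.0718−2²−2²)/(2·2·2) = -0.8660; θ_2 = 150.0000° (elbow-up)
β = atan2(0.5177,0.8965) = 30.0061°; ψ = atan2(1.0000,0.2679) = 75.0000°
θ_1 = β − ψ = -44.9939°
θ_3 = φ − θ_1 − θ_2 = -120.0061° (wrapped to (-180°,180°])

-44.994 150.000 -120.006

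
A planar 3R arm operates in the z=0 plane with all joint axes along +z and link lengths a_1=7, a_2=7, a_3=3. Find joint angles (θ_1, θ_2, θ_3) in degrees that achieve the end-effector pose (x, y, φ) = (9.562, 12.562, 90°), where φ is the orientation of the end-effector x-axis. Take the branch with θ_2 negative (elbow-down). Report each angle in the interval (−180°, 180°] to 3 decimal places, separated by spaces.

wrist centre = target − a_3·(cos φ, sin φ) = (9.5620, 9.5620)
cos θ_2 = (182.8637−7²−7²)/(2·7·7) = 0.8660; θ_2 = -30.0080° (elbow-down)
β = atan2(9.5620,9.5620) = 45.0000°; ψ = atan2(-3.5008,13.0617) = -15.0040°
θ_1 = β − ψ = 60.0040°
θ_3 = φ − θ_1 − θ_2 = 60.0040° (wrapped to (-180°,180°])

60.004 -30.008 60.004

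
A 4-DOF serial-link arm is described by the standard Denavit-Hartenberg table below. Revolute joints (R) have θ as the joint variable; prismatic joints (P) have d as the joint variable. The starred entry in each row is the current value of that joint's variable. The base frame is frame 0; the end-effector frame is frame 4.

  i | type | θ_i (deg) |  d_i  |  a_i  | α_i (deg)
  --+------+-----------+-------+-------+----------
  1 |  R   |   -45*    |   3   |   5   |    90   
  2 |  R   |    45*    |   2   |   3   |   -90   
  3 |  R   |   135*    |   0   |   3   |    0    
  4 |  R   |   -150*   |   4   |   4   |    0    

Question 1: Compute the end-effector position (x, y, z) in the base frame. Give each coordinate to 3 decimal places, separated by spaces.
3.260 -4.553 9.182

after link 1: o_1 = (3.5355, -3.5355, 3.0000)
after link 2: o_2 = (3.6213, -6.4497, 5.1213)
after link 3: o_3 = (4.0607, -3.8891, 3.6213)
after link 4: o_4 = (3.2605, -4.5530, 9.1818)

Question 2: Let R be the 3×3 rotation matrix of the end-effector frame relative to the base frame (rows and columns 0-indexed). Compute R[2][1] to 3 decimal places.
End-effector y-axis (col 1 of R) = (0.8124,0.5536,0.1830)
R[2][1] = 0.1830

0.183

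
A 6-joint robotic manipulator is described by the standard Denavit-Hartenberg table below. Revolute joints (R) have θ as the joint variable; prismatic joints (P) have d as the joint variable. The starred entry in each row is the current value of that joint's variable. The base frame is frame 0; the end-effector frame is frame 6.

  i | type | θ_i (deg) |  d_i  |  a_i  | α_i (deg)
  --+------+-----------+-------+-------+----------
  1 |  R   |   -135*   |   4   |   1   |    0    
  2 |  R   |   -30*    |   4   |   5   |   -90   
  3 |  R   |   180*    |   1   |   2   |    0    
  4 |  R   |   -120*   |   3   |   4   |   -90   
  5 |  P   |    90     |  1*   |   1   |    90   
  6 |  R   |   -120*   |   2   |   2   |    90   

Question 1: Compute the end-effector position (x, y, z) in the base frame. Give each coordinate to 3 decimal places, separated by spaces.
-6.080 -6.288 3.170

after link 1: o_1 = (-0.7071, -0.7071, 4.0000)
after link 2: o_2 = (-5.5367, -2.0012, 8.0000)
after link 3: o_3 = (-3.3461, -2.4495, 8.0000)
after link 4: o_4 = (-4.5015, -5.8649, 4.5359)
after link 5: o_5 = (-3.9238, -4.6748, 4.0359)
after link 6: o_6 = (-6.0798, -6.2878, 3.1699)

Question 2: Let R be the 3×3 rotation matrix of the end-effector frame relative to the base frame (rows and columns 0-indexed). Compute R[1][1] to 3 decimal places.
-0.129

End-effector y-axis (col 1 of R) = (-0.4830,-0.1294,-0.8660)
R[1][1] = -0.1294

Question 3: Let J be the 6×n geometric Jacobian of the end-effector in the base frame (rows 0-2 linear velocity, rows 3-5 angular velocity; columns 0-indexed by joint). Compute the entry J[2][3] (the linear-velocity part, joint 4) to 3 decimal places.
axis z_3 = (0.2588,-0.9659,0.0000); lever o_n−o_3 = (-2.7337,-3.8383,-4.8301)
cross product → J_v[:, 3] = (4.6655,1.2501,-3.6340)
J_ω[:, 3] = z_3
entry J[2][3] = -3.6340

-3.634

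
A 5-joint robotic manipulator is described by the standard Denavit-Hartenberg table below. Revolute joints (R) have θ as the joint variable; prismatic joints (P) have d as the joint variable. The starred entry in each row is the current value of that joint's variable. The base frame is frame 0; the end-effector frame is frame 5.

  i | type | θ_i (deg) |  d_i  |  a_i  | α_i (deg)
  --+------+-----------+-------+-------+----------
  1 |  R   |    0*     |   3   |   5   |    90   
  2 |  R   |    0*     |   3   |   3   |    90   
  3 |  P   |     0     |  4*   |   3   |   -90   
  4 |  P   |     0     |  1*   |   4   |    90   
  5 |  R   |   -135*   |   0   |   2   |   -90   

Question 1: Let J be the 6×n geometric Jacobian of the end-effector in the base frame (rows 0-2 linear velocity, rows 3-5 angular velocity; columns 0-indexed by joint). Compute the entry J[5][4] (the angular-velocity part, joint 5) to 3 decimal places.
axis z_4 = (0.0000,-0.0000,-1.0000); lever o_n−o_4 = (-1.4142,1.4142,-0.0000)
cross product → J_v[:, 4] = (1.4142,1.4142,-0.0000)
J_ω[:, 4] = z_4
entry J[5][4] = -1.0000

-1.000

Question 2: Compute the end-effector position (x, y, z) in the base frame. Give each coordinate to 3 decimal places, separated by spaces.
13.586 -2.586 -1.000

after link 1: o_1 = (5.0000, 0.0000, 3.0000)
after link 2: o_2 = (8.0000, -3.0000, 3.0000)
after link 3: o_3 = (11.0000, -3.0000, -1.0000)
after link 4: o_4 = (15.0000, -4.0000, -1.0000)
after link 5: o_5 = (13.5858, -2.5858, -1.0000)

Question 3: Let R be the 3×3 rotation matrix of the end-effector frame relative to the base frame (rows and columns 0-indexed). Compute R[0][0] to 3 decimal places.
End-effector x-axis (col 0 of R) = (-0.7071,0.7071,-0.0000)
R[0][0] = -0.7071

-0.707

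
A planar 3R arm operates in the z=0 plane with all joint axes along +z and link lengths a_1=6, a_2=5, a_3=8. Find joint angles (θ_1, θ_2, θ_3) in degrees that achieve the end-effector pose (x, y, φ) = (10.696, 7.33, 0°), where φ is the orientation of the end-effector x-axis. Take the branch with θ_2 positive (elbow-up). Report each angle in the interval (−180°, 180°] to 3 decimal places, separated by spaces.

wrist centre = target − a_3·(cos φ, sin φ) = (2.6960, 7.3300)
cos θ_2 = (60.9973−6²−5²)/(2·6·5) = -0.0000; θ_2 = 90.0026° (elbow-up)
β = atan2(7.3300,2.6960) = 69.8063°; ψ = atan2(5.0000,5.9998) = 39.8066°
θ_1 = β − ψ = 29.9997°
θ_3 = φ − θ_1 − θ_2 = -120.0022° (wrapped to (-180°,180°])

30.000 90.003 -120.002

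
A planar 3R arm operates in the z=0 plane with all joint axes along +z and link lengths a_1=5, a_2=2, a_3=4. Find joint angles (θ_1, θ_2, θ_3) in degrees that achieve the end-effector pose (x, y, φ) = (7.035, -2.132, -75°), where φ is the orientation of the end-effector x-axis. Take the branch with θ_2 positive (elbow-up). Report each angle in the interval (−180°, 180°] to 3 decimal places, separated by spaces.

wrist centre = target − a_3·(cos φ, sin φ) = (5.9997, 1.7317)
cos θ_2 = (38.9955−5²−2²)/(2·5·2) = 0.4998; θ_2 = 60.0149° (elbow-up)
β = atan2(1.7317,5.9997) = 16.0998°; ψ = atan2(1.7323,5.9995) = 16.1056°
θ_1 = β − ψ = -0.0058°
θ_3 = φ − θ_1 − θ_2 = -135.0091° (wrapped to (-180°,180°])

-0.006 60.015 -135.009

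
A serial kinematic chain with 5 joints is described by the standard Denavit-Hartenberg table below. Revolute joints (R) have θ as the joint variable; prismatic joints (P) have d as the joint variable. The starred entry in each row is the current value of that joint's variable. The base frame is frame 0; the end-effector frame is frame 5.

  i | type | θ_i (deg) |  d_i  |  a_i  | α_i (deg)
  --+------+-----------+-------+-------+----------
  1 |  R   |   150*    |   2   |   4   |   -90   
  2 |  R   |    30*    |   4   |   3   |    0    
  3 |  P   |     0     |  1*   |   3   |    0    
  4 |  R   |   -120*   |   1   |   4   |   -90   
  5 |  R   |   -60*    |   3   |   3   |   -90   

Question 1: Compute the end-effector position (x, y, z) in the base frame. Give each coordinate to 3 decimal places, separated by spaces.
-14.861 -1.348 4.500

after link 1: o_1 = (-3.4641, 2.0000, 2.0000)
after link 2: o_2 = (-7.7141, -0.1651, 0.5000)
after link 3: o_3 = (-10.4641, 0.2679, -1.0000)
after link 4: o_4 = (-10.9641, -0.5981, 3.0000)
after link 5: o_5 = (-14.8612, -1.3481, 4.5000)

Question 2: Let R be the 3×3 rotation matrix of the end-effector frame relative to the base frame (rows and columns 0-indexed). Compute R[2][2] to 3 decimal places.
End-effector z-axis (col 2 of R) = (0.2500,0.4330,0.8660)
R[2][2] = 0.8660

0.866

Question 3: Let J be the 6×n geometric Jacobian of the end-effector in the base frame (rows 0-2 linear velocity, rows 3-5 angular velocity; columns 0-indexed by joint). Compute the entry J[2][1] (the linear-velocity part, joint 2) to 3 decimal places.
axis z_1 = (-0.5000,-0.8660,0.0000); lever o_n−o_1 = (-11.3971,-3.3481,2.5000)
cross product → J_v[:, 1] = (-2.1651,1.2500,-8.1962)
J_ω[:, 1] = z_1
entry J[2][1] = -8.1962

-8.196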